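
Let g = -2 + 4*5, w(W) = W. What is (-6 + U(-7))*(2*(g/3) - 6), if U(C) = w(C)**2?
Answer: 258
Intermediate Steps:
g = 18 (g = -2 + 20 = 18)
U(C) = C**2
(-6 + U(-7))*(2*(g/3) - 6) = (-6 + (-7)**2)*(2*(18/3) - 6) = (-6 + 49)*(2*(18*(1/3)) - 6) = 43*(2*6 - 6) = 43*(12 - 6) = 43*6 = 258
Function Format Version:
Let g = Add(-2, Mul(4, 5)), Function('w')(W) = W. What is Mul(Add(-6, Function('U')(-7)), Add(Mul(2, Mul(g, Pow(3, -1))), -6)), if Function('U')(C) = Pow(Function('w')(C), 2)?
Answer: 258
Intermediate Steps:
g = 18 (g = Add(-2, 20) = 18)
Function('U')(C) = Pow(C, 2)
Mul(Add(-6, Function('U')(-7)), Add(Mul(2, Mul(g, Pow(3, -1))), -6)) = Mul(Add(-6, Pow(-7, 2)), Add(Mul(2, Mul(18, Pow(3, -1))), -6)) = Mul(Add(-6, 49), Add(Mul(2, Mul(18, Rational(1, 3))), -6)) = Mul(43, Add(Mul(2, 6), -6)) = Mul(43, Add(12, -6)) = Mul(43, 6) = 258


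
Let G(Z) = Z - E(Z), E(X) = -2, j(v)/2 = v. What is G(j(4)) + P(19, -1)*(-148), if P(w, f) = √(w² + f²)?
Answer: 10 - 148*√362 ≈ -2805.9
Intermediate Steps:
j(v) = 2*v
G(Z) = 2 + Z (G(Z) = Z - 1*(-2) = Z + 2 = 2 + Z)
P(w, f) = √(f² + w²)
G(j(4)) + P(19, -1)*(-148) = (2 + 2*4) + √((-1)² + 19²)*(-148) = (2 + 8) + √(1 + 361)*(-148) = 10 + √362*(-148) = 10 - 148*√362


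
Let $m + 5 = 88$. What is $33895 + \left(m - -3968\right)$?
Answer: $37946$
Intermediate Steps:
$m = 83$ ($m = -5 + 88 = 83$)
$33895 + \left(m - -3968\right) = 33895 + \left(83 - -3968\right) = 33895 + \left(83 + 3968\right) = 33895 + 4051 = 37946$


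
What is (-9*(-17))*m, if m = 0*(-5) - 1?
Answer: -153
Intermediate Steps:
m = -1 (m = 0 - 1 = -1)
(-9*(-17))*m = -9*(-17)*(-1) = 153*(-1) = -153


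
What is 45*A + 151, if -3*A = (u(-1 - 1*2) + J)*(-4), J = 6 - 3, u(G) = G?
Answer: 151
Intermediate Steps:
J = 3
A = 0 (A = -((-1 - 1*2) + 3)*(-4)/3 = -((-1 - 2) + 3)*(-4)/3 = -(-3 + 3)*(-4)/3 = -0*(-4) = -⅓*0 = 0)
45*A + 151 = 45*0 + 151 = 0 + 151 = 151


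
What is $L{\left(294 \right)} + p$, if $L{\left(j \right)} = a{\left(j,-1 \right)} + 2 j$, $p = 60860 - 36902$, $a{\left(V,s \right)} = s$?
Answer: $24545$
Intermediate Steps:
$p = 23958$
$L{\left(j \right)} = -1 + 2 j$
$L{\left(294 \right)} + p = \left(-1 + 2 \cdot 294\right) + 23958 = \left(-1 + 588\right) + 23958 = 587 + 23958 = 24545$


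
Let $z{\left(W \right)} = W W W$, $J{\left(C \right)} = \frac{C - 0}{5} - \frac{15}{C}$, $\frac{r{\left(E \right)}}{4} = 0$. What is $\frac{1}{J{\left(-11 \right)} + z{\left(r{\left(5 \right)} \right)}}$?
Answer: $- \frac{55}{46} \approx -1.1957$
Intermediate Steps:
$r{\left(E \right)} = 0$ ($r{\left(E \right)} = 4 \cdot 0 = 0$)
$J{\left(C \right)} = - \frac{15}{C} + \frac{C}{5}$ ($J{\left(C \right)} = \left(C + 0\right) \frac{1}{5} - \frac{15}{C} = C \frac{1}{5} - \frac{15}{C} = \frac{C}{5} - \frac{15}{C} = - \frac{15}{C} + \frac{C}{5}$)
$z{\left(W \right)} = W^{3}$ ($z{\left(W \right)} = W^{2} W = W^{3}$)
$\frac{1}{J{\left(-11 \right)} + z{\left(r{\left(5 \right)} \right)}} = \frac{1}{\left(- \frac{15}{-11} + \frac{1}{5} \left(-11\right)\right) + 0^{3}} = \frac{1}{\left(\left(-15\right) \left(- \frac{1}{11}\right) - \frac{11}{5}\right) + 0} = \frac{1}{\left(\frac{15}{11} - \frac{11}{5}\right) + 0} = \frac{1}{- \frac{46}{55} + 0} = \frac{1}{- \frac{46}{55}} = - \frac{55}{46}$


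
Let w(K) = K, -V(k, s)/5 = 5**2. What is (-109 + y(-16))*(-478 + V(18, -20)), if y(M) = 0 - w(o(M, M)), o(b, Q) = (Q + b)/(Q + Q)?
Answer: 66330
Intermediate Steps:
V(k, s) = -125 (V(k, s) = -5*5**2 = -5*25 = -125)
o(b, Q) = (Q + b)/(2*Q) (o(b, Q) = (Q + b)/((2*Q)) = (Q + b)*(1/(2*Q)) = (Q + b)/(2*Q))
y(M) = -1 (y(M) = 0 - (M + M)/(2*M) = 0 - 2*M/(2*M) = 0 - 1*1 = 0 - 1 = -1)
(-109 + y(-16))*(-478 + V(18, -20)) = (-109 - 1)*(-478 - 125) = -110*(-603) = 66330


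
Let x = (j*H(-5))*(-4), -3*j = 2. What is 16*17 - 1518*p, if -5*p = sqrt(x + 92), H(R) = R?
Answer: 272 + 1012*sqrt(177)/5 ≈ 2964.8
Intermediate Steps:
j = -2/3 (j = -1/3*2 = -2/3 ≈ -0.66667)
x = -40/3 (x = -2/3*(-5)*(-4) = (10/3)*(-4) = -40/3 ≈ -13.333)
p = -2*sqrt(177)/15 (p = -sqrt(-40/3 + 92)/5 = -2*sqrt(177)/15 ≈ -1.7739)
16*17 - 1518*p = 16*17 - (-1012)*sqrt(177)/5 = 272 + 1012*sqrt(177)/5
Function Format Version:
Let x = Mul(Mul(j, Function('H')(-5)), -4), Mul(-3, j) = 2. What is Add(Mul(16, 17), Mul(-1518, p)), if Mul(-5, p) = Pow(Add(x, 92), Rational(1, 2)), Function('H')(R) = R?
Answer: Add(272, Mul(Rational(1012, 5), Pow(177, Rational(1, 2)))) ≈ 2964.8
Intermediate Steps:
j = Rational(-2, 3) (j = Mul(Rational(-1, 3), 2) = Rational(-2, 3) ≈ -0.66667)
x = Rational(-40, 3) (x = Mul(Mul(Rational(-2, 3), -5), -4) = Mul(Rational(10, 3), -4) = Rational(-40, 3) ≈ -13.333)
p = Mul(Rational(-2, 15), Pow(177, Rational(1, 2))) (p = Mul(Rational(-1, 5), Pow(Add(Rational(-40, 3), 92), Rational(1, 2))) = Mul(Rational(-1, 5), Pow(Rational(236, 3), Rational(1, 2))) = Mul(Rational(-1, 5), Mul(Rational(2, 3), Pow(177, Rational(1, 2)))) = Mul(Rational(-2, 15), Pow(177, Rational(1, 2))) ≈ -1.7739)
Add(Mul(16, 17), Mul(-1518, p)) = Add(Mul(16, 17), Mul(-1518, Mul(Rational(-2, 15), Pow(177, Rational(1, 2))))) = Add(272, Mul(Rational(1012, 5), Pow(177, Rational(1, 2))))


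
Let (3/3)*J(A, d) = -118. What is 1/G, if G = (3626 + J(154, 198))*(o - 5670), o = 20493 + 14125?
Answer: 1/101549584 ≈ 9.8474e-9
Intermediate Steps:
J(A, d) = -118
o = 34618
G = 101549584 (G = (3626 - 118)*(34618 - 5670) = 3508*28948 = 101549584)
1/G = 1/101549584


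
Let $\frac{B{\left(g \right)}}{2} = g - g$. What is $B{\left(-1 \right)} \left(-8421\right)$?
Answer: $0$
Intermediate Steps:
$B{\left(g \right)} = 0$ ($B{\left(g \right)} = 2 \left(g - g\right) = 2 \cdot 0 = 0$)
$B{\left(-1 \right)} \left(-8421\right) = 0 \left(-8421\right) = 0$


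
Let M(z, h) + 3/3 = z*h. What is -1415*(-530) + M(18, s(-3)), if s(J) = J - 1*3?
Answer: 749841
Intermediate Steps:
s(J) = -3 + J (s(J) = J - 3 = -3 + J)
M(z, h) = -1 + h*z (M(z, h) = -1 + z*h = -1 + h*z)
-1415*(-530) + M(18, s(-3)) = -1415*(-530) + (-1 + (-3 - 3)*18) = 749950 + (-1 - 6*18) = 749950 + (-1 - 108) = 749950 - 109 = 749841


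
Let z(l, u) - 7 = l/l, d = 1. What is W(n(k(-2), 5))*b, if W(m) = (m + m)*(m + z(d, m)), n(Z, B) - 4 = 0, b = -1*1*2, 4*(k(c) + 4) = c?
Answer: -192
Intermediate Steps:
k(c) = -4 + c/4
b = -2 (b = -1*2 = -2)
n(Z, B) = 4 (n(Z, B) = 4 + 0 = 4)
z(l, u) = 8 (z(l, u) = 7 + l/l = 7 + 1 = 8)
W(m) = 2*m*(8 + m) (W(m) = (m + m)*(m + 8) = (2*m)*(8 + m) = 2*m*(8 + m))
W(n(k(-2), 5))*b = (2*4*(8 + 4))*(-2) = (2*4*12)*(-2) = 96*(-2) = -192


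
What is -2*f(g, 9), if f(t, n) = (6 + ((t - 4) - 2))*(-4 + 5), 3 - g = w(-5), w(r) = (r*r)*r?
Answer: -256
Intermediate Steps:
w(r) = r³ (w(r) = r²*r = r³)
g = 128 (g = 3 - 1*(-5)³ = 3 - 1*(-125) = 3 + 125 = 128)
f(t, n) = t (f(t, n) = (6 + ((-4 + t) - 2))*1 = (6 + (-6 + t))*1 = t*1 = t)
-2*f(g, 9) = -2*128 = -256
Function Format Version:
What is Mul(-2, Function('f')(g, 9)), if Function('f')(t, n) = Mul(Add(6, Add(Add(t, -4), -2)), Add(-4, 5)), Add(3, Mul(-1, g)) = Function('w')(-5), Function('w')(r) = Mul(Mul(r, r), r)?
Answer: -256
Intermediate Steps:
Function('w')(r) = Pow(r, 3) (Function('w')(r) = Mul(Pow(r, 2), r) = Pow(r, 3))
g = 128 (g = Add(3, Mul(-1, Pow(-5, 3))) = Add(3, Mul(-1, -125)) = Add(3, 125) = 128)
Function('f')(t, n) = t (Function('f')(t, n) = Mul(Add(6, Add(Add(-4, t), -2)), 1) = Mul(Add(6, Add(-6, t)), 1) = Mul(t, 1) = t)
Mul(-2, Function('f')(g, 9)) = Mul(-2, 128) = -256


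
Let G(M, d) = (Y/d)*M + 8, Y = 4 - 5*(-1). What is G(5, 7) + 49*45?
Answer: 15536/7 ≈ 2219.4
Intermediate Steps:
Y = 9 (Y = 4 + 5 = 9)
G(M, d) = 8 + 9*M/d (G(M, d) = (9/d)*M + 8 = 9*M/d + 8 = 8 + 9*M/d)
G(5, 7) + 49*45 = (8 + 9*5/7) + 49*45 = (8 + 9*5*(⅐)) + 2205 = (8 + 45/7) + 2205 = 101/7 + 2205 = 15536/7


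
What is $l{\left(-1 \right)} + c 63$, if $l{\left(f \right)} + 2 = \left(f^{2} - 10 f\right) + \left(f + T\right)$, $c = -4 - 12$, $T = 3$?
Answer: $-997$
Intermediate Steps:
$c = -16$ ($c = -4 - 12 = -16$)
$l{\left(f \right)} = 1 + f^{2} - 9 f$ ($l{\left(f \right)} = -2 + \left(\left(f^{2} - 10 f\right) + \left(f + 3\right)\right) = -2 + \left(\left(f^{2} - 10 f\right) + \left(3 + f\right)\right) = -2 + \left(3 + f^{2} - 9 f\right) = 1 + f^{2} - 9 f$)
$l{\left(-1 \right)} + c 63 = \left(1 + \left(-1\right)^{2} - -9\right) - 1008 = \left(1 + 1 + 9\right) - 1008 = 11 - 1008 = -997$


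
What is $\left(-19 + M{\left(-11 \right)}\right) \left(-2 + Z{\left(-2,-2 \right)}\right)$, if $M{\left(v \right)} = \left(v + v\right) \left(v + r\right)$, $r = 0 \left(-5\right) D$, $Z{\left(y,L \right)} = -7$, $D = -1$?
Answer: $-2007$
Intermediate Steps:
$r = 0$ ($r = 0 \left(-5\right) \left(-1\right) = 0 \left(-1\right) = 0$)
$M{\left(v \right)} = 2 v^{2}$ ($M{\left(v \right)} = \left(v + v\right) \left(v + 0\right) = 2 v v = 2 v^{2}$)
$\left(-19 + M{\left(-11 \right)}\right) \left(-2 + Z{\left(-2,-2 \right)}\right) = \left(-19 + 2 \left(-11\right)^{2}\right) \left(-2 - 7\right) = \left(-19 + 2 \cdot 121\right) \left(-9\right) = \left(-19 + 242\right) \left(-9\right) = 223 \left(-9\right) = -2007$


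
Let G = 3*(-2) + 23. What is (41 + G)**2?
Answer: 3364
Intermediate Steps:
G = 17 (G = -6 + 23 = 17)
(41 + G)**2 = (41 + 17)**2 = 58**2 = 3364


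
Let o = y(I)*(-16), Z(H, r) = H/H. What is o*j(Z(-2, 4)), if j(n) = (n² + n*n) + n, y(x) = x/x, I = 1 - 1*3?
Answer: -48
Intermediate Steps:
I = -2 (I = 1 - 3 = -2)
Z(H, r) = 1
y(x) = 1
o = -16 (o = 1*(-16) = -16)
j(n) = n + 2*n² (j(n) = (n² + n²) + n = 2*n² + n = n + 2*n²)
o*j(Z(-2, 4)) = -16*(1 + 2*1) = -16*(1 + 2) = -16*3 = -48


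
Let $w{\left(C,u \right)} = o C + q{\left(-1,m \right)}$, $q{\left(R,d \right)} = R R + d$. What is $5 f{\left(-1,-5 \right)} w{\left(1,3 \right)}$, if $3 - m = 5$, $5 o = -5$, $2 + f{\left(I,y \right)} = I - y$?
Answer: $-20$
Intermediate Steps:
$f{\left(I,y \right)} = -2 + I - y$ ($f{\left(I,y \right)} = -2 + \left(I - y\right) = -2 + I - y$)
$o = -1$ ($o = \frac{1}{5} \left(-5\right) = -1$)
$m = -2$ ($m = 3 - 5 = -2$)
$q{\left(R,d \right)} = d + R^{2}$ ($q{\left(R,d \right)} = R^{2} + d = d + R^{2}$)
$w{\left(C,u \right)} = -1 - C$ ($w{\left(C,u \right)} = - C - \left(2 - \left(-1\right)^{2}\right) = - C + \left(-2 + 1\right) = - C - 1 = -1 - C$)
$5 f{\left(-1,-5 \right)} w{\left(1,3 \right)} = 5 \left(-2 - 1 - -5\right) \left(-1 - 1\right) = 5 \left(-2 - 1 + 5\right) \left(-1 - 1\right) = 5 \cdot 2 \left(-2\right) = 10 \left(-2\right) = -20$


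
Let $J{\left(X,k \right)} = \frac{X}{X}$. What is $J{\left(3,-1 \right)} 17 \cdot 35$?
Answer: $595$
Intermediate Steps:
$J{\left(X,k \right)} = 1$
$J{\left(3,-1 \right)} 17 \cdot 35 = 1 \cdot 17 \cdot 35 = 17 \cdot 35 = 595$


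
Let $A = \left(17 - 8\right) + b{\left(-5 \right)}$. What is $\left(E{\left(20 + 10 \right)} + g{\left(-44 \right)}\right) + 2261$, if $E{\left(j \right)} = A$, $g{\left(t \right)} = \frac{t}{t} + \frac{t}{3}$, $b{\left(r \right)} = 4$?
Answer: $\frac{6781}{3} \approx 2260.3$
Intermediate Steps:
$g{\left(t \right)} = 1 + \frac{t}{3}$ ($g{\left(t \right)} = 1 + t \frac{1}{3} = 1 + \frac{t}{3}$)
$A = 13$ ($A = \left(17 - 8\right) + 4 = 9 + 4 = 13$)
$E{\left(j \right)} = 13$
$\left(E{\left(20 + 10 \right)} + g{\left(-44 \right)}\right) + 2261 = \left(13 + \left(1 + \frac{1}{3} \left(-44\right)\right)\right) + 2261 = \left(13 + \left(1 - \frac{44}{3}\right)\right) + 2261 = \left(13 - \frac{41}{3}\right) + 2261 = - \frac{2}{3} + 2261 = \frac{6781}{3}$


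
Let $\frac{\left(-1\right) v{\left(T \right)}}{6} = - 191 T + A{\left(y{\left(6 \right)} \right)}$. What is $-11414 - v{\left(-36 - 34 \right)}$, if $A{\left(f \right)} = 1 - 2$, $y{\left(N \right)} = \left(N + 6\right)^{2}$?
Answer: $68800$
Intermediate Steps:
$y{\left(N \right)} = \left(6 + N\right)^{2}$
$A{\left(f \right)} = -1$ ($A{\left(f \right)} = 1 - 2 = -1$)
$v{\left(T \right)} = 6 + 1146 T$ ($v{\left(T \right)} = - 6 \left(- 191 T - 1\right) = - 6 \left(-1 - 191 T\right) = 6 + 1146 T$)
$-11414 - v{\left(-36 - 34 \right)} = -11414 - \left(6 + 1146 \left(-36 - 34\right)\right) = -11414 - \left(6 + 1146 \left(-70\right)\right) = -11414 - \left(6 - 80220\right) = -11414 - -80214 = -11414 + 80214 = 68800$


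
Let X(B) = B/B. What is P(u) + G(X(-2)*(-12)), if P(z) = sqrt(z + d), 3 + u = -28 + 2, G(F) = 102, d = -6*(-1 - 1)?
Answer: 102 + I*sqrt(17) ≈ 102.0 + 4.1231*I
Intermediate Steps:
X(B) = 1
d = 12 (d = -6*(-2) = 12)
u = -29 (u = -3 + (-28 + 2) = -3 - 26 = -29)
P(z) = sqrt(12 + z) (P(z) = sqrt(z + 12) = sqrt(12 + z))
P(u) + G(X(-2)*(-12)) = sqrt(12 - 29) + 102 = sqrt(-17) + 102 = I*sqrt(17) + 102 = 102 + I*sqrt(17)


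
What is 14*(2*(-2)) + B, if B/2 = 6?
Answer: -44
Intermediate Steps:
B = 12 (B = 2*6 = 12)
14*(2*(-2)) + B = 14*(2*(-2)) + 12 = 14*(-4) + 12 = -56 + 12 = -44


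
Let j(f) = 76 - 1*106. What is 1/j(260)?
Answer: -1/30 ≈ -0.033333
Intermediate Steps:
j(f) = -30 (j(f) = 76 - 106 = -30)
1/j(260) = 1/(-30) = -1/30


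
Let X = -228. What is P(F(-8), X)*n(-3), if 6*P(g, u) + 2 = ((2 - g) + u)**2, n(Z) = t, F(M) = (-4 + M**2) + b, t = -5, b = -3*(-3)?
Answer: -435115/6 ≈ -72519.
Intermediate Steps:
b = 9
F(M) = 5 + M**2 (F(M) = (-4 + M**2) + 9 = 5 + M**2)
n(Z) = -5
P(g, u) = -1/3 + (2 + u - g)**2/6 (P(g, u) = -1/3 + ((2 - g) + u)**2/6 = -1/3 + (2 + u - g)**2/6)
P(F(-8), X)*n(-3) = (-1/3 + (2 - 228 - (5 + (-8)**2))**2/6)*(-5) = (-1/3 + (2 - 228 - (5 + 64))**2/6)*(-5) = (-1/3 + (2 - 228 - 1*69)**2/6)*(-5) = (-1/3 + (2 - 228 - 69)**2/6)*(-5) = (-1/3 + (1/6)*(-295)**2)*(-5) = (-1/3 + (1/6)*87025)*(-5) = (-1/3 + 87025/6)*(-5) = (87023/6)*(-5) = -435115/6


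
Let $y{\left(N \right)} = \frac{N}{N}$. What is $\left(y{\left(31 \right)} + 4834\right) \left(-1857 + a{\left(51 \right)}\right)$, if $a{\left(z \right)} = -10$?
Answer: $-9026945$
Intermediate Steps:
$y{\left(N \right)} = 1$
$\left(y{\left(31 \right)} + 4834\right) \left(-1857 + a{\left(51 \right)}\right) = \left(1 + 4834\right) \left(-1857 - 10\right) = 4835 \left(-1867\right) = -9026945$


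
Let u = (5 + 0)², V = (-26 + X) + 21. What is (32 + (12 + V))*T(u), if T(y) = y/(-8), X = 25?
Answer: -200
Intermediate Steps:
V = 20 (V = (-26 + 25) + 21 = -1 + 21 = 20)
u = 25 (u = 5² = 25)
T(y) = -y/8 (T(y) = y*(-⅛) = -y/8)
(32 + (12 + V))*T(u) = (32 + (12 + 20))*(-⅛*25) = (32 + 32)*(-25/8) = 64*(-25/8) = -200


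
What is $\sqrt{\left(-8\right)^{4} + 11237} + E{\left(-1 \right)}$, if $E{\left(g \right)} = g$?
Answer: $-1 + \sqrt{15333} \approx 122.83$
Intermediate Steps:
$\sqrt{\left(-8\right)^{4} + 11237} + E{\left(-1 \right)} = \sqrt{\left(-8\right)^{4} + 11237} - 1 = \sqrt{4096 + 11237} - 1 = \sqrt{15333} - 1 = -1 + \sqrt{15333}$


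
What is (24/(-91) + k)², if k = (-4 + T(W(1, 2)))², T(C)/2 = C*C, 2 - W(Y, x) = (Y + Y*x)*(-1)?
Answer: 37068571024/8281 ≈ 4.4763e+6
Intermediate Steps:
W(Y, x) = 2 + Y + Y*x (W(Y, x) = 2 - (Y + Y*x)*(-1) = 2 - (-Y - Y*x) = 2 + (Y + Y*x) = 2 + Y + Y*x)
T(C) = 2*C² (T(C) = 2*(C*C) = 2*C²)
k = 2116 (k = (-4 + 2*(2 + 1 + 1*2)²)² = (-4 + 2*(2 + 1 + 2)²)² = (-4 + 2*5²)² = (-4 + 2*25)² = (-4 + 50)² = 46² = 2116)
(24/(-91) + k)² = (24/(-91) + 2116)² = (24*(-1/91) + 2116)² = (-24/91 + 2116)² = (192532/91)² = 37068571024/8281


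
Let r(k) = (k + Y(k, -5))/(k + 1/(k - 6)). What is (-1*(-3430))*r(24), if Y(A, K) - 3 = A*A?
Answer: 37229220/433 ≈ 85980.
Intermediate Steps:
Y(A, K) = 3 + A**2 (Y(A, K) = 3 + A*A = 3 + A**2)
r(k) = (3 + k + k**2)/(k + 1/(-6 + k)) (r(k) = (k + (3 + k**2))/(k + 1/(k - 6)) = (3 + k + k**2)/(k + 1/(-6 + k)))
(-1*(-3430))*r(24) = (-1*(-3430))*((-18 + 24**3 - 5*24**2 - 3*24)/(1 + 24**2 - 6*24)) = 3430*((-18 + 13824 - 5*576 - 72)/(1 + 576 - 144)) = 3430*((-18 + 13824 - 2880 - 72)/433) = 3430*((1/433)*10854) = 3430*(10854/433) = 37229220/433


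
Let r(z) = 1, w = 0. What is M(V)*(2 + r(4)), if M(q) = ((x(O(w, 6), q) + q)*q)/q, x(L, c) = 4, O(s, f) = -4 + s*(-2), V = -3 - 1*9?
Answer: -24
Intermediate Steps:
V = -12 (V = -3 - 9 = -12)
O(s, f) = -4 - 2*s
M(q) = 4 + q (M(q) = ((4 + q)*q)/q = (q*(4 + q))/q = 4 + q)
M(V)*(2 + r(4)) = (4 - 12)*(2 + 1) = -8*3 = -24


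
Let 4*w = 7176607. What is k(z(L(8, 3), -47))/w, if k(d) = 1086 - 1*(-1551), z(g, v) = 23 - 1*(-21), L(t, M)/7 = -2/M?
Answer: 10548/7176607 ≈ 0.0014698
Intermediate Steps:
L(t, M) = -14/M (L(t, M) = 7*(-2/M) = -14/M)
z(g, v) = 44 (z(g, v) = 23 + 21 = 44)
w = 7176607/4 (w = (1/4)*7176607 = 7176607/4 ≈ 1.7942e+6)
k(d) = 2637 (k(d) = 1086 + 1551 = 2637)
k(z(L(8, 3), -47))/w = 2637/(7176607/4) = 2637*(4/7176607) = 10548/7176607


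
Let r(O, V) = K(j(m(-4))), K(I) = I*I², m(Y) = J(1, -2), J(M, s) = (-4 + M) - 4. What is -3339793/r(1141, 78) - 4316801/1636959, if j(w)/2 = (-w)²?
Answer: -9530042776279/1540692715128 ≈ -6.1856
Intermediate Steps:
J(M, s) = -8 + M
m(Y) = -7 (m(Y) = -8 + 1 = -7)
j(w) = 2*w² (j(w) = 2*(-w)² = 2*w²)
K(I) = I³
r(O, V) = 941192 (r(O, V) = (2*(-7)²)³ = (2*49)³ = 98³ = 941192)
-3339793/r(1141, 78) - 4316801/1636959 = -3339793/941192 - 4316801/1636959 = -9530042776279/1540692715128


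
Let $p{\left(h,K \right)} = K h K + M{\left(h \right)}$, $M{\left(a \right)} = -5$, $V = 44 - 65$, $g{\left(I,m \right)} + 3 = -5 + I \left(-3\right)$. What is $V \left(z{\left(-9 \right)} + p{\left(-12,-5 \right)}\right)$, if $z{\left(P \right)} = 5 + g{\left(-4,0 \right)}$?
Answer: $6216$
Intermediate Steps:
$g{\left(I,m \right)} = -8 - 3 I$ ($g{\left(I,m \right)} = -3 + \left(-5 + I \left(-3\right)\right) = -3 - \left(5 + 3 I\right) = -8 - 3 I$)
$V = -21$
$z{\left(P \right)} = 9$ ($z{\left(P \right)} = 5 - -4 = 5 + \left(-8 + 12\right) = 5 + 4 = 9$)
$p{\left(h,K \right)} = -5 + h K^{2}$ ($p{\left(h,K \right)} = K h K - 5 = h K^{2} - 5 = -5 + h K^{2}$)
$V \left(z{\left(-9 \right)} + p{\left(-12,-5 \right)}\right) = - 21 \left(9 - \left(5 + 12 \left(-5\right)^{2}\right)\right) = - 21 \left(9 - 305\right) = \left(-21\right) \left(-296\right) = 6216$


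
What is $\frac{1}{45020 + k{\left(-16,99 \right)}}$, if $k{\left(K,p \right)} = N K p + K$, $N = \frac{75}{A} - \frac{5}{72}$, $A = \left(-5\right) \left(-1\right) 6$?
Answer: $\frac{1}{41154} \approx 2.4299 \cdot 10^{-5}$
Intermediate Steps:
$A = 30$ ($A = 5 \cdot 6 = 30$)
$N = \frac{175}{72}$ ($N = \frac{75}{30} - \frac{5}{72} = 75 \cdot \frac{1}{30} - \frac{5}{72} = \frac{5}{2} - \frac{5}{72} = \frac{175}{72} \approx 2.4306$)
$k{\left(K,p \right)} = K + \frac{175 K p}{72}$ ($k{\left(K,p \right)} = \frac{175 K}{72} p + K = \frac{175 K p}{72} + K = K + \frac{175 K p}{72}$)
$\frac{1}{45020 + k{\left(-16,99 \right)}} = \frac{1}{45020 + \frac{1}{72} \left(-16\right) \left(72 + 175 \cdot 99\right)} = \frac{1}{45020 + \frac{1}{72} \left(-16\right) \left(72 + 17325\right)} = \frac{1}{45020 + \frac{1}{72} \left(-16\right) 17397} = \frac{1}{45020 - 3866} = \frac{1}{41154}$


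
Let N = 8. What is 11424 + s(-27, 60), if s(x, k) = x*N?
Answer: 11208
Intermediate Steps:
s(x, k) = 8*x (s(x, k) = x*8 = 8*x)
11424 + s(-27, 60) = 11424 + 8*(-27) = 11424 - 216 = 11208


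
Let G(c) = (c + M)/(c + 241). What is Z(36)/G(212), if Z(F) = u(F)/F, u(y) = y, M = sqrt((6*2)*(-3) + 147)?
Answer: 96036/44833 - 453*sqrt(111)/44833 ≈ 2.0356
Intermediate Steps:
M = sqrt(111) (M = sqrt(12*(-3) + 147) = sqrt(-36 + 147) = sqrt(111) ≈ 10.536)
Z(F) = 1 (Z(F) = F/F = 1)
G(c) = (c + sqrt(111))/(241 + c) (G(c) = (c + sqrt(111))/(c + 241) = (c + sqrt(111))/(241 + c))
Z(36)/G(212) = 1/((212 + sqrt(111))/(241 + 212)) = 1/((212 + sqrt(111))/453) = 1/(212/453 + sqrt(111)/453)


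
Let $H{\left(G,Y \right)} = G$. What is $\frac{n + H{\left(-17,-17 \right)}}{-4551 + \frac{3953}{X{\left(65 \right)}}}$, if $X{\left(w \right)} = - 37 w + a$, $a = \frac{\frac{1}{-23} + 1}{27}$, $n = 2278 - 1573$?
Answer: $- \frac{513758152}{3399647973} \approx -0.15112$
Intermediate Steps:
$n = 705$ ($n = 2278 - 1573 = 705$)
$a = \frac{22}{621}$ ($a = \left(- \frac{1}{23} + 1\right) \frac{1}{27} = \frac{22}{23} \cdot \frac{1}{27} = \frac{22}{621} \approx 0.035427$)
$X{\left(w \right)} = \frac{22}{621} - 37 w$ ($X{\left(w \right)} = - 37 w + \frac{22}{621} = \frac{22}{621} - 37 w$)
$\frac{n + H{\left(-17,-17 \right)}}{-4551 + \frac{3953}{X{\left(65 \right)}}} = \frac{705 - 17}{-4551 + \frac{3953}{\frac{22}{621} - 2405}} = \frac{688}{-4551 + \frac{3953}{\frac{22}{621} - 2405}} = \frac{688}{-4551 + \frac{3953}{- \frac{1493483}{621}}} = \frac{688}{-4551 + 3953 \left(- \frac{621}{1493483}\right)} = \frac{688}{-4551 - \frac{2454813}{1493483}} = \frac{688}{- \frac{6799295946}{1493483}} = 688 \left(- \frac{1493483}{6799295946}\right) = - \frac{513758152}{3399647973}$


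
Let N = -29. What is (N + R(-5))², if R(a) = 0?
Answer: 841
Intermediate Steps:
(N + R(-5))² = (-29 + 0)² = (-29)² = 841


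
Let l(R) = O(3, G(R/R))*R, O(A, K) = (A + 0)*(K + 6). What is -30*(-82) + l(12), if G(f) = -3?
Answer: 2568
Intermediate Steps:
O(A, K) = A*(6 + K)
l(R) = 9*R (l(R) = (3*(6 - 3))*R = (3*3)*R = 9*R)
-30*(-82) + l(12) = -30*(-82) + 9*12 = 2460 + 108 = 2568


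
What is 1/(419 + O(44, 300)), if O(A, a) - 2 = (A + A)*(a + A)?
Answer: 1/30693 ≈ 3.2581e-5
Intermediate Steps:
O(A, a) = 2 + 2*A*(A + a) (O(A, a) = 2 + (A + A)*(a + A) = 2 + (2*A)*(A + a) = 2 + 2*A*(A + a))
1/(419 + O(44, 300)) = 1/(419 + (2 + 2*44² + 2*44*300)) = 1/(419 + (2 + 2*1936 + 26400)) = 1/(419 + (2 + 3872 + 26400)) = 1/(419 + 30274) = 1/30693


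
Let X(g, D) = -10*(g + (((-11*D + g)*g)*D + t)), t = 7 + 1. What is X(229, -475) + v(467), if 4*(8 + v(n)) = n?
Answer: 23730344955/4 ≈ 5.9326e+9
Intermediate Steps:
t = 8
v(n) = -8 + n/4
X(g, D) = -80 - 10*g - 10*D*g*(g - 11*D) (X(g, D) = -10*(g + (((-11*D + g)*g)*D + 8)) = -10*(g + (((g - 11*D)*g)*D + 8)) = -10*(g + ((g*(g - 11*D))*D + 8)) = -10*(g + (D*g*(g - 11*D) + 8)) = -10*(g + (8 + D*g*(g - 11*D))) = -10*(8 + g + D*g*(g - 11*D)) = -80 - 10*g - 10*D*g*(g - 11*D))
X(229, -475) + v(467) = (-80 - 10*229 - 10*(-475)*229**2 + 110*229*(-475)**2) + (-8 + (1/4)*467) = (-80 - 2290 - 10*(-475)*52441 + 110*229*225625) + (-8 + 467/4) = (-80 - 2290 + 249094750 + 5683493750) + 435/4 = 5932586130 + 435/4 = 23730344955/4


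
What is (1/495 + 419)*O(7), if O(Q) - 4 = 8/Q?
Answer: 829624/385 ≈ 2154.9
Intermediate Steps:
O(Q) = 4 + 8/Q
(1/495 + 419)*O(7) = (1/495 + 419)*(4 + 8/7) = (1/495 + 419)*(4 + 8*(1/7)) = 207406*(4 + 8/7)/495 = (207406/495)*(36/7) = 829624/385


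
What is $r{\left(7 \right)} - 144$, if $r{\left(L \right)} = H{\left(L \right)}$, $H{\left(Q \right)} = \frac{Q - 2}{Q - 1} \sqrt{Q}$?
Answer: $-144 + \frac{5 \sqrt{7}}{6} \approx -141.8$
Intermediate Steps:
$H{\left(Q \right)} = \frac{\sqrt{Q} \left(-2 + Q\right)}{-1 + Q}$ ($H{\left(Q \right)} = \frac{-2 + Q}{-1 + Q} \sqrt{Q} = \frac{\sqrt{Q} \left(-2 + Q\right)}{-1 + Q}$)
$r{\left(L \right)} = \frac{\sqrt{L} \left(-2 + L\right)}{-1 + L}$
$r{\left(7 \right)} - 144 = \frac{\sqrt{7} \left(-2 + 7\right)}{-1 + 7} - 144 = \sqrt{7} \cdot \frac{1}{6} \cdot 5 - 144 = \frac{5 \sqrt{7}}{6} - 144 = -144 + \frac{5 \sqrt{7}}{6}$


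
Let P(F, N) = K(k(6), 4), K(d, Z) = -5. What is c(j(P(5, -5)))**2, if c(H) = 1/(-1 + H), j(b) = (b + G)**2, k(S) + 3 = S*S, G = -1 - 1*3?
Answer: 1/6400 ≈ 0.00015625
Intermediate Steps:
G = -4 (G = -1 - 3 = -4)
k(S) = -3 + S**2 (k(S) = -3 + S*S = -3 + S**2)
P(F, N) = -5
j(b) = (-4 + b)**2 (j(b) = (b - 4)**2 = (-4 + b)**2)
c(j(P(5, -5)))**2 = (1/(-1 + (-4 - 5)**2))**2 = (1/(-1 + (-9)**2))**2 = (1/(-1 + 81))**2 = (1/80)**2 = 1/6400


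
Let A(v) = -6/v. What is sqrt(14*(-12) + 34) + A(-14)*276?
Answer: 828/7 + I*sqrt(134) ≈ 118.29 + 11.576*I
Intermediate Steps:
sqrt(14*(-12) + 34) + A(-14)*276 = sqrt(14*(-12) + 34) - 6/(-14)*276 = sqrt(-168 + 34) - 6*(-1/14)*276 = sqrt(-134) + (3/7)*276 = I*sqrt(134) + 828/7 = 828/7 + I*sqrt(134)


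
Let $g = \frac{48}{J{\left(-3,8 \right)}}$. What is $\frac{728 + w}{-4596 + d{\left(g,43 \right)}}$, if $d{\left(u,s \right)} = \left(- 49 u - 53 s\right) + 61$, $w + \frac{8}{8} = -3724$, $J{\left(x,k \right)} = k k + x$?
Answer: $\frac{182817}{418006} \approx 0.43736$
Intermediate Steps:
$J{\left(x,k \right)} = x + k^{2}$ ($J{\left(x,k \right)} = k^{2} + x = x + k^{2}$)
$g = \frac{48}{61}$ ($g = \frac{48}{-3 + 8^{2}} = \frac{48}{-3 + 64} = \frac{48}{61} \approx 0.78689$)
$w = -3725$ ($w = -1 - 3724 = -3725$)
$d{\left(u,s \right)} = 61 - 53 s - 49 u$ ($d{\left(u,s \right)} = \left(- 53 s - 49 u\right) + 61 = 61 - 53 s - 49 u$)
$\frac{728 + w}{-4596 + d{\left(g,43 \right)}} = \frac{728 - 3725}{-4596 - \frac{137650}{61}} = - \frac{2997}{-4596 - \frac{137650}{61}} = - \frac{2997}{- \frac{418006}{61}} = \left(-2997\right) \left(- \frac{61}{418006}\right) = \frac{182817}{418006}$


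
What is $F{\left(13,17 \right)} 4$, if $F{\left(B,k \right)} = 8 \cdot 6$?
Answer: $192$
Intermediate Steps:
$F{\left(B,k \right)} = 48$
$F{\left(13,17 \right)} 4 = 48 \cdot 4 = 192$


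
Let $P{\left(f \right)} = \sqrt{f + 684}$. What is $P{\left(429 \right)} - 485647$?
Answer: $-485647 + \sqrt{1113} \approx -4.8561 \cdot 10^{5}$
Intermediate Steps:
$P{\left(f \right)} = \sqrt{684 + f}$
$P{\left(429 \right)} - 485647 = \sqrt{684 + 429} - 485647 = \sqrt{1113} - 485647 = -485647 + \sqrt{1113}$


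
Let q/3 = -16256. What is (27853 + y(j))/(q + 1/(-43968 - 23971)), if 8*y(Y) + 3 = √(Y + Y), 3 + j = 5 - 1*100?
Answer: -15138235919/26505993224 - 475573*I/13252996612 ≈ -0.57113 - 3.5884e-5*I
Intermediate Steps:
j = -98 (j = -3 + (5 - 1*100) = -3 + (5 - 100) = -3 - 95 = -98)
q = -48768 (q = 3*(-16256) = -48768)
y(Y) = -3/8 + √2*√Y/8 (y(Y) = -3/8 + √(Y + Y)/8 = -3/8 + √(2*Y)/8 = -3/8 + (√2*√Y)/8 = -3/8 + √2*√Y/8)
(27853 + y(j))/(q + 1/(-43968 - 23971)) = (27853 + (-3/8 + √2*√(-98)/8))/(-48768 + 1/(-43968 - 23971)) = (27853 + (-3/8 + √2*(7*I*√2)/8))/(-48768 + 1/(-67939)) = (27853 + (-3/8 + 7*I/4))/(-48768 - 1/67939) = (222821/8 + 7*I/4)/(-3313249153/67939) = (222821/8 + 7*I/4)*(-67939/3313249153) = -15138235919/26505993224 - 475573*I/13252996612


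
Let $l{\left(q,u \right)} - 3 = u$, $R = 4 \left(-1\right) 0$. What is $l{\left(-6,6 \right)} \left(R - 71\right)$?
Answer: $-639$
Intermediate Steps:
$R = 0$ ($R = \left(-4\right) 0 = 0$)
$l{\left(q,u \right)} = 3 + u$
$l{\left(-6,6 \right)} \left(R - 71\right) = \left(3 + 6\right) \left(0 - 71\right) = 9 \left(0 - 71\right) = 9 \left(-71\right) = -639$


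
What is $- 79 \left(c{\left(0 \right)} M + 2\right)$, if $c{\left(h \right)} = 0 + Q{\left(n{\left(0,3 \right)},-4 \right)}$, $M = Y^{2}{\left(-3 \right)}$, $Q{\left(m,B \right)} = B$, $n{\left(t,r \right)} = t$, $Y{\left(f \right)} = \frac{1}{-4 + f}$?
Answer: $- \frac{7426}{49} \approx -151.55$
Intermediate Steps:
$M = \frac{1}{49}$ ($M = \left(\frac{1}{-4 - 3}\right)^{2} = \left(\frac{1}{-7}\right)^{2} = \left(- \frac{1}{7}\right)^{2} = \frac{1}{49} \approx 0.020408$)
$c{\left(h \right)} = -4$ ($c{\left(h \right)} = 0 - 4 = -4$)
$- 79 \left(c{\left(0 \right)} M + 2\right) = - 79 \left(\left(-4\right) \frac{1}{49} + 2\right) = - 79 \left(- \frac{4}{49} + 2\right) = \left(-79\right) \frac{94}{49} = - \frac{7426}{49}$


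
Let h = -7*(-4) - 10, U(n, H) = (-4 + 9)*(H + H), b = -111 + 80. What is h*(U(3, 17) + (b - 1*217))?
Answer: -1404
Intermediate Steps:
b = -31
U(n, H) = 10*H (U(n, H) = 5*(2*H) = 10*H)
h = 18 (h = 28 - 10 = 18)
h*(U(3, 17) + (b - 1*217)) = 18*(10*17 + (-31 - 1*217)) = 18*(170 + (-31 - 217)) = 18*(170 - 248) = 18*(-78) = -1404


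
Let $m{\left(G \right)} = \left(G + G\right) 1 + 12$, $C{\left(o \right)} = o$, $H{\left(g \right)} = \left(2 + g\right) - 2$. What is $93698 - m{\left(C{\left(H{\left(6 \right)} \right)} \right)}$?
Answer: $93674$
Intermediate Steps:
$H{\left(g \right)} = g$
$m{\left(G \right)} = 12 + 2 G$ ($m{\left(G \right)} = 2 G 1 + 12 = 2 G + 12 = 12 + 2 G$)
$93698 - m{\left(C{\left(H{\left(6 \right)} \right)} \right)} = 93698 - \left(12 + 2 \cdot 6\right) = 93698 - \left(12 + 12\right) = 93698 - 24 = 93674$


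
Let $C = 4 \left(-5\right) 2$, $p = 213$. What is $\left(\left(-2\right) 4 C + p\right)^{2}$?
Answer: $284089$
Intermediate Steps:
$C = -40$ ($C = \left(-20\right) 2 = -40$)
$\left(\left(-2\right) 4 C + p\right)^{2} = \left(\left(-2\right) 4 \left(-40\right) + 213\right)^{2} = \left(\left(-8\right) \left(-40\right) + 213\right)^{2} = \left(320 + 213\right)^{2} = 533^{2} = 284089$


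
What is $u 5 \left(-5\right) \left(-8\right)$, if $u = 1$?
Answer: $200$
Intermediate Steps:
$u 5 \left(-5\right) \left(-8\right) = 1 \cdot 5 \left(-5\right) \left(-8\right) = 5 \left(-5\right) \left(-8\right) = \left(-25\right) \left(-8\right) = 200$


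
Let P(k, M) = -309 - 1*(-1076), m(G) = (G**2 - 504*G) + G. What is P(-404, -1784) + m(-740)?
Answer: 920587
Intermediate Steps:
m(G) = G**2 - 503*G
P(k, M) = 767 (P(k, M) = -309 + 1076 = 767)
P(-404, -1784) + m(-740) = 767 - 740*(-503 - 740) = 767 - 740*(-1243) = 767 + 919820 = 920587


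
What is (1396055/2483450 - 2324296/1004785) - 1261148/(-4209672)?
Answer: -38118340565152967/26261336896018485 ≈ -1.4515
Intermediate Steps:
(1396055/2483450 - 2324296/1004785) - 1261148/(-4209672) = (1396055*(1/2483450) - 2324296*1/1004785) - 1261148*(-1)/4209672 = (279211/496690 - 2324296/1004785) - 1*(-315287/1052418) = -174781511121/99813332330 + 315287/1052418 = -38118340565152967/26261336896018485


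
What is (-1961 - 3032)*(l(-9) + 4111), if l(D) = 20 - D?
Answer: -20671020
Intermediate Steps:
(-1961 - 3032)*(l(-9) + 4111) = (-1961 - 3032)*((20 - 1*(-9)) + 4111) = -4993*((20 + 9) + 4111) = -4993*(29 + 4111) = -4993*4140 = -20671020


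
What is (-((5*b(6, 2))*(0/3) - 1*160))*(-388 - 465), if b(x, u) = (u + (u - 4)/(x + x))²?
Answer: -136480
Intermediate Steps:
b(x, u) = (u + (-4 + u)/(2*x))² (b(x, u) = (u + (-4 + u)/((2*x)))² = (u + (-4 + u)*(1/(2*x)))² = (u + (-4 + u)/(2*x))²)
(-((5*b(6, 2))*(0/3) - 1*160))*(-388 - 465) = (-((5*((¼)*(-4 + 2 + 2*2*6)²/6²))*(0/3) - 1*160))*(-388 - 465) = -((5*((¼)*(1/36)*(-4 + 2 + 24)²))*(0*(⅓)) - 160)*(-853) = -((5*((¼)*(1/36)*22²))*0 - 160)*(-853) = -((5*((¼)*(1/36)*484))*0 - 160)*(-853) = -((5*(121/36))*0 - 160)*(-853) = -((605/36)*0 - 160)*(-853) = -(0 - 160)*(-853) = -1*(-160)*(-853) = 160*(-853) = -136480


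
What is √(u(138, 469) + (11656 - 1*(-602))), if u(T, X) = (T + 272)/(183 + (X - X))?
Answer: 2*√102645798/183 ≈ 110.73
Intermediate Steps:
u(T, X) = 272/183 + T/183 (u(T, X) = (272 + T)/(183 + 0) = (272 + T)/183 = (272 + T)*(1/183) = 272/183 + T/183)
√(u(138, 469) + (11656 - 1*(-602))) = √((272/183 + (1/183)*138) + (11656 - 1*(-602))) = √((272/183 + 46/61) + (11656 + 602)) = √(410/183 + 12258) = √(2243624/183) = 2*√102645798/183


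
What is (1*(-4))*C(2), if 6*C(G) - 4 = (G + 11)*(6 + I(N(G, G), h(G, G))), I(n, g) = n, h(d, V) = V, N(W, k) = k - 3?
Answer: -46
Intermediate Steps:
N(W, k) = -3 + k
C(G) = ⅔ + (3 + G)*(11 + G)/6 (C(G) = ⅔ + ((G + 11)*(6 + (-3 + G)))/6 = ⅔ + ((11 + G)*(3 + G))/6 = ⅔ + ((3 + G)*(11 + G))/6 = ⅔ + (3 + G)*(11 + G)/6)
(1*(-4))*C(2) = (1*(-4))*(37/6 + (⅙)*2² + (7/3)*2) = -4*(37/6 + (⅙)*4 + 14/3) = -4*(37/6 + ⅔ + 14/3) = -4*23/2 = -46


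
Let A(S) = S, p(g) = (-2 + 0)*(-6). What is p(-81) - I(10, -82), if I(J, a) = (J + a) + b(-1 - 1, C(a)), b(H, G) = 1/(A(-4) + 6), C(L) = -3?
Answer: 167/2 ≈ 83.500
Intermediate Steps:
p(g) = 12 (p(g) = -2*(-6) = 12)
b(H, G) = 1/2 (b(H, G) = 1/(-4 + 6) = 1/2)
I(J, a) = 1/2 + J + a (I(J, a) = (J + a) + 1/2 = 1/2 + J + a)
p(-81) - I(10, -82) = 12 - (1/2 + 10 - 82) = 12 - 1*(-143/2) = 12 + 143/2 = 167/2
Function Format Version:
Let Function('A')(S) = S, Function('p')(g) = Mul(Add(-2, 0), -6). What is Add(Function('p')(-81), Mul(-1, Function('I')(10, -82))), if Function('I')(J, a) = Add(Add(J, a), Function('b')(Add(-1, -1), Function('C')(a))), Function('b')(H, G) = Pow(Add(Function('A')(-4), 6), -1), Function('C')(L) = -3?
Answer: Rational(167, 2) ≈ 83.500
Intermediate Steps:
Function('p')(g) = 12 (Function('p')(g) = Mul(-2, -6) = 12)
Function('b')(H, G) = Rational(1, 2) (Function('b')(H, G) = Pow(Add(-4, 6), -1) = Pow(2, -1) = Rational(1, 2))
Function('I')(J, a) = Add(Rational(1, 2), J, a) (Function('I')(J, a) = Add(Add(J, a), Rational(1, 2)) = Add(Rational(1, 2), J, a))
Add(Function('p')(-81), Mul(-1, Function('I')(10, -82))) = Add(12, Mul(-1, Add(Rational(1, 2), 10, -82))) = Add(12, Mul(-1, Rational(-143, 2))) = Add(12, Rational(143, 2)) = Rational(167, 2)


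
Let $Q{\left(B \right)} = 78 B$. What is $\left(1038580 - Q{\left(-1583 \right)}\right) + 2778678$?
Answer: $3940732$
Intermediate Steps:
$\left(1038580 - Q{\left(-1583 \right)}\right) + 2778678 = \left(1038580 - 78 \left(-1583\right)\right) + 2778678 = \left(1038580 - -123474\right) + 2778678 = \left(1038580 + 123474\right) + 2778678 = 1162054 + 2778678 = 3940732$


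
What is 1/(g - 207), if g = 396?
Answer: 1/189 ≈ 0.0052910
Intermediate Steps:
1/(g - 207) = 1/(396 - 207) = 1/189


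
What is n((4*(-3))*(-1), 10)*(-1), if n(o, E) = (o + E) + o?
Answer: -34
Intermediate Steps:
n(o, E) = E + 2*o (n(o, E) = (E + o) + o = E + 2*o)
n((4*(-3))*(-1), 10)*(-1) = (10 + 2*((4*(-3))*(-1)))*(-1) = (10 + 2*(-12*(-1)))*(-1) = (10 + 2*12)*(-1) = (10 + 24)*(-1) = 34*(-1) = -34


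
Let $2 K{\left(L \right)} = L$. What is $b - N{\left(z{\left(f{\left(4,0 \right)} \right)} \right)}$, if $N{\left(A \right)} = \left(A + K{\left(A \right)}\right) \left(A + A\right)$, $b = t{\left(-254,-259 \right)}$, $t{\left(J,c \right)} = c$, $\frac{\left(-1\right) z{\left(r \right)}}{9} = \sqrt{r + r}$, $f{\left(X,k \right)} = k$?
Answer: $-259$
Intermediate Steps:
$K{\left(L \right)} = \frac{L}{2}$
$z{\left(r \right)} = - 9 \sqrt{2} \sqrt{r}$ ($z{\left(r \right)} = - 9 \sqrt{r + r} = - 9 \sqrt{2 r} = - 9 \sqrt{2} \sqrt{r}$)
$b = -259$
$N{\left(A \right)} = 3 A^{2}$ ($N{\left(A \right)} = \left(A + \frac{A}{2}\right) \left(A + A\right) = \frac{3 A}{2} \cdot 2 A = 3 A^{2}$)
$b - N{\left(z{\left(f{\left(4,0 \right)} \right)} \right)} = -259 - 3 \left(- 9 \sqrt{2} \sqrt{0}\right)^{2} = -259 - 3 \left(\left(-9\right) \sqrt{2} \cdot 0\right)^{2} = -259 - 3 \cdot 0^{2} = -259 - 3 \cdot 0 = -259 - 0 = -259 + 0 = -259$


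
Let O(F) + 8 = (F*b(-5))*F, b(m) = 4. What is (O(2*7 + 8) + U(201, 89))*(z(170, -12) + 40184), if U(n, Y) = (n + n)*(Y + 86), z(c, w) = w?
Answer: 2903551816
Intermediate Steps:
O(F) = -8 + 4*F² (O(F) = -8 + (F*4)*F = -8 + (4*F)*F = -8 + 4*F²)
U(n, Y) = 2*n*(86 + Y) (U(n, Y) = (2*n)*(86 + Y) = 2*n*(86 + Y))
(O(2*7 + 8) + U(201, 89))*(z(170, -12) + 40184) = ((-8 + 4*(2*7 + 8)²) + 2*201*(86 + 89))*(-12 + 40184) = ((-8 + 4*(14 + 8)²) + 2*201*175)*40172 = ((-8 + 4*22²) + 70350)*40172 = ((-8 + 4*484) + 70350)*40172 = ((-8 + 1936) + 70350)*40172 = (1928 + 70350)*40172 = 72278*40172 = 2903551816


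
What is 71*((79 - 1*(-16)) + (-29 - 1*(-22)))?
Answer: 6248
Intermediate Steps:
71*((79 - 1*(-16)) + (-29 - 1*(-22))) = 71*((79 + 16) + (-29 + 22)) = 71*(95 - 7) = 71*88 = 6248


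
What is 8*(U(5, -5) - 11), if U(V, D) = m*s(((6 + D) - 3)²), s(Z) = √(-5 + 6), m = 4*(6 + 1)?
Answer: 136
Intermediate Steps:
m = 28 (m = 4*7 = 28)
s(Z) = 1 (s(Z) = √1 = 1)
U(V, D) = 28 (U(V, D) = 28*1 = 28)
8*(U(5, -5) - 11) = 8*(28 - 11) = 8*17 = 136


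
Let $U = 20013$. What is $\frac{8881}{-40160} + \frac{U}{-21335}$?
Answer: $- \frac{791393}{682720} \approx -1.1592$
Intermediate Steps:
$\frac{8881}{-40160} + \frac{U}{-21335} = \frac{8881}{-40160} + \frac{20013}{-21335} = 8881 \left(- \frac{1}{40160}\right) + 20013 \left(- \frac{1}{21335}\right) = - \frac{8881}{40160} - \frac{20013}{21335} = - \frac{791393}{682720}$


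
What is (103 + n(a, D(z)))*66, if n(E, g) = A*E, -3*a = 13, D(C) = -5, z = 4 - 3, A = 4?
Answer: 5654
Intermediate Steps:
z = 1
a = -13/3 (a = -1/3*13 = -13/3 ≈ -4.3333)
n(E, g) = 4*E
(103 + n(a, D(z)))*66 = (103 + 4*(-13/3))*66 = (103 - 52/3)*66 = (257/3)*66 = 5654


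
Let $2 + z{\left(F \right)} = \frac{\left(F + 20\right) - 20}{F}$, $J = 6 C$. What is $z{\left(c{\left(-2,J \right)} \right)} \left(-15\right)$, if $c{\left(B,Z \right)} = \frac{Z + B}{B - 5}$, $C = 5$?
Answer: $15$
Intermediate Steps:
$J = 30$ ($J = 6 \cdot 5 = 30$)
$c{\left(B,Z \right)} = \frac{B + Z}{-5 + B}$
$z{\left(F \right)} = -1$ ($z{\left(F \right)} = -2 + \frac{\left(F + 20\right) - 20}{F} = -2 + \frac{\left(20 + F\right) - 20}{F} = -2 + \frac{F}{F} = -2 + 1 = -1$)
$z{\left(c{\left(-2,J \right)} \right)} \left(-15\right) = \left(-1\right) \left(-15\right) = 15$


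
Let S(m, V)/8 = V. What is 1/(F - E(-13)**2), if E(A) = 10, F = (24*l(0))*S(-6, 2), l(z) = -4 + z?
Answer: -1/1636 ≈ -0.00061125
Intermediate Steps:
S(m, V) = 8*V
F = -1536 (F = (24*(-4 + 0))*(8*2) = (24*(-4))*16 = -96*16 = -1536)
1/(F - E(-13)**2) = 1/(-1536 - 1*10**2) = 1/(-1536 - 1*100) = 1/(-1536 - 100) = 1/(-1636) = -1/1636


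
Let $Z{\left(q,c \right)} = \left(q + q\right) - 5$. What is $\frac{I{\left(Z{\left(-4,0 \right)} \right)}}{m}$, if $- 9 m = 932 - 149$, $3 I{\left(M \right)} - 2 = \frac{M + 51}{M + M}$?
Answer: $- \frac{7}{3393} \approx -0.0020631$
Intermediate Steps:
$Z{\left(q,c \right)} = -5 + 2 q$ ($Z{\left(q,c \right)} = 2 q - 5 = -5 + 2 q$)
$I{\left(M \right)} = \frac{2}{3} + \frac{51 + M}{6 M}$ ($I{\left(M \right)} = \frac{2}{3} + \frac{\left(M + 51\right) \frac{1}{M + M}}{3} = \frac{2}{3} + \frac{\left(51 + M\right) \frac{1}{2 M}}{3} = \frac{2}{3} + \frac{\frac{1}{2} \frac{1}{M} \left(51 + M\right)}{3} = \frac{2}{3} + \frac{51 + M}{6 M}$)
$m = -87$ ($m = - \frac{932 - 149}{9} = \left(- \frac{1}{9}\right) 783 = -87$)
$\frac{I{\left(Z{\left(-4,0 \right)} \right)}}{m} = \frac{\frac{1}{6} \frac{1}{-5 + 2 \left(-4\right)} \left(51 + 5 \left(-5 + 2 \left(-4\right)\right)\right)}{-87} = \frac{51 + 5 \left(-5 - 8\right)}{6 \left(-5 - 8\right)} \left(- \frac{1}{87}\right) = \frac{51 + 5 \left(-13\right)}{6 \left(-13\right)} \left(- \frac{1}{87}\right) = \frac{1}{6} \left(- \frac{1}{13}\right) \left(51 - 65\right) \left(- \frac{1}{87}\right) = \frac{1}{6} \left(- \frac{1}{13}\right) \left(-14\right) \left(- \frac{1}{87}\right) = \frac{7}{39} \left(- \frac{1}{87}\right) = - \frac{7}{3393}$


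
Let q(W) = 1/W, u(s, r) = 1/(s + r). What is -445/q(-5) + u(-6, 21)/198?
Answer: 6608251/2970 ≈ 2225.0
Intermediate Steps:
u(s, r) = 1/(r + s)
-445/q(-5) + u(-6, 21)/198 = -445/(1/(-5)) + 1/((21 - 6)*198) = -445/(-1/5) + (1/198)/15 = -445*(-5) + (1/15)*(1/198) = 2225 + 1/2970 = 6608251/2970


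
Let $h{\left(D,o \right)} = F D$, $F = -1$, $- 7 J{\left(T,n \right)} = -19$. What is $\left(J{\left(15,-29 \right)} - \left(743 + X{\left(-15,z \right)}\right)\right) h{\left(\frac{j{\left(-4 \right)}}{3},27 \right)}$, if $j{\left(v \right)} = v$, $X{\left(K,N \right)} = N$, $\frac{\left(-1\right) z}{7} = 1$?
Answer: $- \frac{6844}{7} \approx -977.71$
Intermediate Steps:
$z = -7$ ($z = \left(-7\right) 1 = -7$)
$J{\left(T,n \right)} = \frac{19}{7}$ ($J{\left(T,n \right)} = \left(- \frac{1}{7}\right) \left(-19\right) = \frac{19}{7}$)
$h{\left(D,o \right)} = - D$
$\left(J{\left(15,-29 \right)} - \left(743 + X{\left(-15,z \right)}\right)\right) h{\left(\frac{j{\left(-4 \right)}}{3},27 \right)} = \left(\frac{19}{7} - 736\right) \left(- \frac{-4}{3}\right) = \left(\frac{19}{7} + \left(-743 + 7\right)\right) \left(- \frac{-4}{3}\right) = \left(\frac{19}{7} - 736\right) \left(\left(-1\right) \left(- \frac{4}{3}\right)\right) = \left(- \frac{5133}{7}\right) \frac{4}{3} = - \frac{6844}{7}$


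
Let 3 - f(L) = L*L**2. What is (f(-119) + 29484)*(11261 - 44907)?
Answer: -57690979316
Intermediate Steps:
f(L) = 3 - L**3 (f(L) = 3 - L*L**2 = 3 - L**3)
(f(-119) + 29484)*(11261 - 44907) = ((3 - 1*(-119)**3) + 29484)*(11261 - 44907) = ((3 - 1*(-1685159)) + 29484)*(-33646) = ((3 + 1685159) + 29484)*(-33646) = (1685162 + 29484)*(-33646) = 1714646*(-33646) = -57690979316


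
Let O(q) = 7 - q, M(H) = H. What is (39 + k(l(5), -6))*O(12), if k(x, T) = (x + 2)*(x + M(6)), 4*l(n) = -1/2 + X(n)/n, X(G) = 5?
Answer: -16645/64 ≈ -260.08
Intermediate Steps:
l(n) = -⅛ + 5/(4*n) (l(n) = (-1/2 + 5/n)/4 = (-1*½ + 5/n)/4 = (-½ + 5/n)/4 = -⅛ + 5/(4*n))
k(x, T) = (2 + x)*(6 + x) (k(x, T) = (x + 2)*(x + 6) = (2 + x)*(6 + x))
(39 + k(l(5), -6))*O(12) = (39 + (12 + ((⅛)*(10 - 1*5)/5)² + 8*((⅛)*(10 - 1*5)/5)))*(7 - 1*12) = (39 + (12 + ((⅛)*(⅕)*(10 - 5))² + 8*((⅛)*(⅕)*(10 - 5))))*(7 - 12) = (39 + (12 + ((⅛)*(⅕)*5)² + 8*((⅛)*(⅕)*5)))*(-5) = (39 + (12 + (⅛)² + 8*(⅛)))*(-5) = (39 + (12 + 1/64 + 1))*(-5) = (39 + 833/64)*(-5) = (3329/64)*(-5) = -16645/64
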